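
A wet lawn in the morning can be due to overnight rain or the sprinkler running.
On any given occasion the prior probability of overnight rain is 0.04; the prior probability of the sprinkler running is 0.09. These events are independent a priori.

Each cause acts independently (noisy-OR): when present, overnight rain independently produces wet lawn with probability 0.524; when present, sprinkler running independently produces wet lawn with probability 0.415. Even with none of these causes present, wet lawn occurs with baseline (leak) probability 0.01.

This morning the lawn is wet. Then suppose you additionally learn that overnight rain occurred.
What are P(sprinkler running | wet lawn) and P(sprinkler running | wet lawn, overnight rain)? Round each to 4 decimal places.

Under noisy-OR, P(wet lawn | causes) = 1 − (1−0.01)·∏(1−qᵢ) over the active causes.
By total probability over the 4 (overnight rain, sprinkler running) configurations:
  P(wet lawn) = 0.01×0.96×0.91 + 0.42085×0.96×0.09 + 0.52876×0.04×0.91 + 0.724325×0.04×0.09
        = 0.008736 + 0.036361 + 0.019247 + 0.002608 = 0.066952
The terms with sprinkler running present sum to 0.038969, so
  P(sprinkler running | wet lawn) = 0.038969 / 0.066952 ≈ 0.5820

Now condition on the additional information:
P(wet lawn | overnight rain) = 0.52876*0.91 + 0.724325*0.09 = 0.481172 + 0.065189 = 0.546361
The sprinkler running-present share is 0.724325*0.09 = 0.065189.
Hence the posterior is 0.065189/0.546361 ≈ 0.1193.
The drop from 0.5820 to 0.1193 is the explaining-away (discounting) effect.

P(sprinkler running | wet lawn) ≈ 0.5820; P(sprinkler running | wet lawn, overnight rain) ≈ 0.1193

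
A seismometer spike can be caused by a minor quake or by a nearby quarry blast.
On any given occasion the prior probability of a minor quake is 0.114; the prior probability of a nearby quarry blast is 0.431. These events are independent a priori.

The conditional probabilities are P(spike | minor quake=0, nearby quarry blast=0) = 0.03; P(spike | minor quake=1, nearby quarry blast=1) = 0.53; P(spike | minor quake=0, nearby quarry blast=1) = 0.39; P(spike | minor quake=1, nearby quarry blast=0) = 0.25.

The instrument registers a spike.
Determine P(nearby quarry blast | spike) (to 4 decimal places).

Weight on nearby quarry blast=true, given the evidence: 0.148928 + 0.026041 = 0.174969
Denominator P(spike): 0.03·0.886·0.569 + 0.39·0.886·0.431 + 0.25·0.114·0.569 + 0.53·0.114·0.431 = 0.206309
P(nearby quarry blast | spike) = 0.174969/0.206309 ≈ 0.8481

P(nearby quarry blast | spike) ≈ 0.8481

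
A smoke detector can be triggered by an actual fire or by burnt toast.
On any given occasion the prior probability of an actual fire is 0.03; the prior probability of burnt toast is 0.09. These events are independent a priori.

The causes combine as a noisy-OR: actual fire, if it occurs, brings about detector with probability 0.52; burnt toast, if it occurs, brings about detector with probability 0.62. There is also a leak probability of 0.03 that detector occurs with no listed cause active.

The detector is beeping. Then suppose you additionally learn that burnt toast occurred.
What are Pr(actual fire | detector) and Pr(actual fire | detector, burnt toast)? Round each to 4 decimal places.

Under noisy-OR, P(detector | causes) = 1 − (1−0.03)·∏(1−qᵢ) over the active causes.
By total probability over the 4 (actual fire, burnt toast) configurations:
  P(detector) = 0.03·0.97·0.91 + 0.6314·0.97·0.09 + 0.5344·0.03·0.91 + 0.823072·0.03·0.09
        = 0.026481 + 0.055121 + 0.014589 + 0.002222 = 0.098413
Keeping only the actual fire-present terms gives 0.016811, so
  P(actual fire | detector) = 0.016811 / 0.098413 ≈ 0.1708

Now also conditioning on burnt toast=true:
Numerator (weight on configurations with actual fire): 0.823072×0.03 = 0.024692
Denominator P(detector | burnt toast): 0.6314×0.97 + 0.823072×0.03 = 0.637150
P(actual fire | detector, burnt toast) = 0.024692/0.637150 ≈ 0.0388
This is intercausal reasoning (explaining away): once burnt toast accounts for the detector, actual fire becomes less likely.

Pr(actual fire | detector) ≈ 0.1708; Pr(actual fire | detector, burnt toast) ≈ 0.0388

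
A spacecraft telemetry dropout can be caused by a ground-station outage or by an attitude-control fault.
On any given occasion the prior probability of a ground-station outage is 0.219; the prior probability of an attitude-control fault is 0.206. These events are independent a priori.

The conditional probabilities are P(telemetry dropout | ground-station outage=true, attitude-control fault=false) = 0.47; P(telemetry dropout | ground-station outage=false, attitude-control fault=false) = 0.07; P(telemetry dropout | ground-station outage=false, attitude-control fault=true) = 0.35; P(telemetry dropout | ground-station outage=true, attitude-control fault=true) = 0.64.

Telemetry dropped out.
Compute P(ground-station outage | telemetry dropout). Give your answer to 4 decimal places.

Numerator (weight on configurations with ground-station outage): 0.081726 + 0.028873 = 0.110599
Normalizer over all consistent configurations: 0.07*0.781*0.794 + 0.35*0.781*0.206 + 0.47*0.219*0.794 + 0.64*0.219*0.206 = 0.210317
Posterior = 0.110599 / 0.210317 ≈ 0.5259

P(ground-station outage | telemetry dropout) ≈ 0.5259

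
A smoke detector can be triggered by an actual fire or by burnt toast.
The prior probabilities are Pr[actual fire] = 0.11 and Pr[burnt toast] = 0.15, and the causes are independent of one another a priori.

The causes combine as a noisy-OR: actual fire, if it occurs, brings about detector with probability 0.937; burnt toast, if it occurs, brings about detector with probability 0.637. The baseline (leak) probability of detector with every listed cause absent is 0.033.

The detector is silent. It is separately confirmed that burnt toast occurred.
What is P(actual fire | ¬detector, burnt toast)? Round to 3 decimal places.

P(actual fire | ¬detector, burnt toast) ≈ 0.008

Under noisy-OR, P(detector | causes) = 1 − (1−0.033)·∏(1−qᵢ) over the active causes.
P(¬detector | burnt toast) = 0.351021*0.89 + 0.022114*0.11 = 0.312409 + 0.002433 = 0.314842
The actual fire-present share is 0.022114*0.11 = 0.002433.
Hence the posterior is 0.002433/0.314842 ≈ 0.008.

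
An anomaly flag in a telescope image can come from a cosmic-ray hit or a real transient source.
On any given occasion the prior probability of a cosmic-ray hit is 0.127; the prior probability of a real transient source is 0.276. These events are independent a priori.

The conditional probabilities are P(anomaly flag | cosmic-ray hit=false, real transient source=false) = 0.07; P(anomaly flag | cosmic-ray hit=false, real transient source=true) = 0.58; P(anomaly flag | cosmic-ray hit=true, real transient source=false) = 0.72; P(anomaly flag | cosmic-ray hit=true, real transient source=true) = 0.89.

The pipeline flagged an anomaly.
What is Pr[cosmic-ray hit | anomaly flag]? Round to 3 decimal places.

P(anomaly flag) = 0.07·0.873·0.724 + 0.58·0.873·0.276 + 0.72·0.127·0.724 + 0.89·0.127·0.276 = 0.044244 + 0.139750 + 0.066203 + 0.031196 = 0.281393
Of this, 0.097399 comes from 0.066203 + 0.031196 (the cosmic-ray hit=true cases).
So P(cosmic-ray hit | anomaly flag) = 0.097399/0.281393 ≈ 0.346.

Pr[cosmic-ray hit | anomaly flag] ≈ 0.346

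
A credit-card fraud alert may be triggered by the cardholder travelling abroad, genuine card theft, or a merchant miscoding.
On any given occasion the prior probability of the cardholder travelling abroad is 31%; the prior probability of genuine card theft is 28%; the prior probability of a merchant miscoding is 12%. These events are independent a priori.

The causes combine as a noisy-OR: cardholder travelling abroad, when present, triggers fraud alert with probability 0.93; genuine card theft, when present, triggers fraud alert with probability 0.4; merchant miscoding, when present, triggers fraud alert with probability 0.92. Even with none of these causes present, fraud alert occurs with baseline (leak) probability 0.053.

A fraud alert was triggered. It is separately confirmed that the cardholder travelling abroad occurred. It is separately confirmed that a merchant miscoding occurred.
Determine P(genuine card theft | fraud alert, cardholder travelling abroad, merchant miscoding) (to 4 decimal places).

Under noisy-OR, P(fraud alert | causes) = 1 − (1−0.053)·∏(1−qᵢ) over the active causes.
Numerator (weight on configurations with genuine card theft): 0.996818×0.28 = 0.279109
The normalizing constant is 0.994697×0.72 + 0.996818×0.28 = 0.995291
Posterior = 0.279109 / 0.995291 ≈ 0.2804

P(genuine card theft | fraud alert, cardholder travelling abroad, merchant miscoding) ≈ 0.2804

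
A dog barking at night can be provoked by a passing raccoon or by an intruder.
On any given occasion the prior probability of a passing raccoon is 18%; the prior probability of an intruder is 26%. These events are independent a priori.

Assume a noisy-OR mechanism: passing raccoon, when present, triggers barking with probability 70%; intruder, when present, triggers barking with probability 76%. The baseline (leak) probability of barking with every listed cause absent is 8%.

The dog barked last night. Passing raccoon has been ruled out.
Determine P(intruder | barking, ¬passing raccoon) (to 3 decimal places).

P(intruder | barking, ¬passing raccoon) ≈ 0.774

Under noisy-OR, P(barking | causes) = 1 − (1−0.08)·∏(1−qᵢ) over the active causes.
By total probability over both values of intruder:
  P(barking | ¬passing raccoon) = 0.08*0.74 + 0.7792*0.26
        = 0.059200 + 0.202592 = 0.261792
The terms with intruder present sum to 0.202592, so
  P(intruder | barking, ¬passing raccoon) = 0.202592 / 0.261792 ≈ 0.774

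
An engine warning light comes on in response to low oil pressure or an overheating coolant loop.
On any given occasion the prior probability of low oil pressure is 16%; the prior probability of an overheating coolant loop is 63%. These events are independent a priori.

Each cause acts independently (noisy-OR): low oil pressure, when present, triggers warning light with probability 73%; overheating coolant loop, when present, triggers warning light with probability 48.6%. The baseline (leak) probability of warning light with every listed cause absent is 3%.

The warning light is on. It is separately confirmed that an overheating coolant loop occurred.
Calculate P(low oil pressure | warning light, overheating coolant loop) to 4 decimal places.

Under noisy-OR, P(warning light | causes) = 1 − (1−0.03)·∏(1−qᵢ) over the active causes.
For the numerator, keep only low oil pressure=true terms: 0.865383·0.16 = 0.138461
Denominator P(warning light | overheating coolant loop): 0.50142·0.84 + 0.865383·0.16 = 0.559654
Posterior = 0.138461 / 0.559654 ≈ 0.2474

P(low oil pressure | warning light, overheating coolant loop) ≈ 0.2474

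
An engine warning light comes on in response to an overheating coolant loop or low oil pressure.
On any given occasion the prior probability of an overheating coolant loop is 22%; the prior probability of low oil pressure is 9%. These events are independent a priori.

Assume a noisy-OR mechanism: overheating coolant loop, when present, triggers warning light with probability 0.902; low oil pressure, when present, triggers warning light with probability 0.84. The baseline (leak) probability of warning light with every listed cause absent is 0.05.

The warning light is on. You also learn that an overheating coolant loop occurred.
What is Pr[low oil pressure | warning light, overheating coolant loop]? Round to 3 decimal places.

Under noisy-OR, P(warning light | causes) = 1 − (1−0.05)·∏(1−qᵢ) over the active causes.
P(warning light | overheating coolant loop) = 0.9069·0.91 + 0.985104·0.09 = 0.825279 + 0.088659 = 0.913938
Restricting to configurations with low oil pressure present: 0.985104·0.09 = 0.088659.
So P(low oil pressure | warning light, overheating coolant loop) = 0.088659/0.913938 ≈ 0.097.

Pr[low oil pressure | warning light, overheating coolant loop] ≈ 0.097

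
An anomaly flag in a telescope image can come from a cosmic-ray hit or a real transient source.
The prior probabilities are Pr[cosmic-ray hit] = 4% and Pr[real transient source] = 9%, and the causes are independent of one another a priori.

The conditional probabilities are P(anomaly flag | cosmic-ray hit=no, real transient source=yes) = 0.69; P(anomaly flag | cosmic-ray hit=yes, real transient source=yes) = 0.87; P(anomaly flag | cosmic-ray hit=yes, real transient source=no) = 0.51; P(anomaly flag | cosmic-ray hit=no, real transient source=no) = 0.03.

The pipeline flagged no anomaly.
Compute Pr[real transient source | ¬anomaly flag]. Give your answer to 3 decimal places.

Pr[real transient source | ¬anomaly flag] ≈ 0.031

Enumerate the 4 (cosmic-ray hit, real transient source) configurations and weight by the priors:
  P(¬anomaly flag) = 0.97·0.96·0.91 + 0.31·0.96·0.09 + 0.49·0.04·0.91 + 0.13·0.04·0.09
        = 0.847392 + 0.026784 + 0.017836 + 0.000468 = 0.892480
Keeping only the real transient source-present terms gives 0.027252, so
  P(real transient source | ¬anomaly flag) = 0.027252 / 0.892480 ≈ 0.031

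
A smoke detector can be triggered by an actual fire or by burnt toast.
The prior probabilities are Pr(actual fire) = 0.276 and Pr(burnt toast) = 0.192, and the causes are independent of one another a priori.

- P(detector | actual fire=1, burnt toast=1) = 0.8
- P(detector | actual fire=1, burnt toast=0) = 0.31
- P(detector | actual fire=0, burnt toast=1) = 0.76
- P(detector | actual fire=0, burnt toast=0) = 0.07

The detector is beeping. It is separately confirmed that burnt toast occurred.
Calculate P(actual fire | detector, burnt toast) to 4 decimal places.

Weight on actual fire=true, given the evidence: 0.8×0.276 = 0.220800
Denominator P(detector | burnt toast): 0.76×0.724 + 0.8×0.276 = 0.771040
Posterior = 0.220800 / 0.771040 ≈ 0.2864

P(actual fire | detector, burnt toast) ≈ 0.2864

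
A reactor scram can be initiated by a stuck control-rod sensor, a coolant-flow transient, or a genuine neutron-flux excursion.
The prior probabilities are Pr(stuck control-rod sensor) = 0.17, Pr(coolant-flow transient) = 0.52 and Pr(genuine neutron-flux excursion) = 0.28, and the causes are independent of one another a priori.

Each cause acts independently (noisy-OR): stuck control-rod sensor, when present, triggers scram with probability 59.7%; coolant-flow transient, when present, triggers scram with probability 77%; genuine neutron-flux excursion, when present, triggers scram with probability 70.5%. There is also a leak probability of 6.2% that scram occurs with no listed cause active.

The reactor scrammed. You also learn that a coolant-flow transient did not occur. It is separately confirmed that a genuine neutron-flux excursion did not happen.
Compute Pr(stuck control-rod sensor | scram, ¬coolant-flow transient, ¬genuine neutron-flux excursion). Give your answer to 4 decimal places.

Under noisy-OR, P(scram | causes) = 1 − (1−0.062)·∏(1−qᵢ) over the active causes.
P(scram | ¬coolant-flow transient, ¬genuine neutron-flux excursion) = 0.062·0.83 + 0.621986·0.17 = 0.051460 + 0.105738 = 0.157198
Restricting to configurations with stuck control-rod sensor present: 0.621986·0.17 = 0.105738.
P(stuck control-rod sensor | scram, ¬coolant-flow transient, ¬genuine neutron-flux excursion) = 0.105738 / 0.157198 ≈ 0.6726

Pr(stuck control-rod sensor | scram, ¬coolant-flow transient, ¬genuine neutron-flux excursion) ≈ 0.6726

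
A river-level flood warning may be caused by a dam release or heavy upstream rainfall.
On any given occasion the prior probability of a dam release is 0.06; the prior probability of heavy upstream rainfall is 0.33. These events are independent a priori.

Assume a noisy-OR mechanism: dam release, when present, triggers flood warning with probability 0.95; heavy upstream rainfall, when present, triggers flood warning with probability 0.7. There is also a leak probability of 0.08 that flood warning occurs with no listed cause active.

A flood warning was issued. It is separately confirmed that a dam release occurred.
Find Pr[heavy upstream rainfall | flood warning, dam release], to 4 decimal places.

Under noisy-OR, P(flood warning | causes) = 1 − (1−0.08)·∏(1−qᵢ) over the active causes.
Sum P(flood warning|·) weighted by the priors over both values of heavy upstream rainfall:
  P(flood warning | dam release) = 0.954*0.67 + 0.9862*0.33
        = 0.639180 + 0.325446 = 0.964626
Configurations with heavy upstream rainfall contribute 0.325446, so
  P(heavy upstream rainfall | flood warning, dam release) = 0.325446 / 0.964626 ≈ 0.3374

Pr[heavy upstream rainfall | flood warning, dam release] ≈ 0.3374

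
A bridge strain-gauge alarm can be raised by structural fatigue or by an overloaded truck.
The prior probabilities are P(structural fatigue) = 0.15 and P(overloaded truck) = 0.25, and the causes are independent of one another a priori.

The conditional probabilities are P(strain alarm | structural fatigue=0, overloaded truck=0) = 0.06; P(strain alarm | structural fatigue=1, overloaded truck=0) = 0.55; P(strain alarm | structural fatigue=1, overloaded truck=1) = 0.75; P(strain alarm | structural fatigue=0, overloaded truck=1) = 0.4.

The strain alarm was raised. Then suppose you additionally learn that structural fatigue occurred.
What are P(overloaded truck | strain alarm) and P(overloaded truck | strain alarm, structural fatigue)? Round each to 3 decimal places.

By total probability over the 4 (structural fatigue, overloaded truck) configurations:
  P(strain alarm) = 0.06×0.85×0.75 + 0.4×0.85×0.25 + 0.55×0.15×0.75 + 0.75×0.15×0.25
        = 0.038250 + 0.085000 + 0.061875 + 0.028125 = 0.213250
Configurations with overloaded truck contribute 0.113125, so
  P(overloaded truck | strain alarm) = 0.113125 / 0.213250 ≈ 0.530

With the extra evidence:
P(strain alarm | structural fatigue) = 0.55·0.75 + 0.75·0.25 = 0.412500 + 0.187500 = 0.600000
Restricting to configurations with overloaded truck present: 0.75·0.25 = 0.187500.
Hence the posterior is 0.187500/0.600000 ≈ 0.312.
This is intercausal reasoning (explaining away): once structural fatigue accounts for the strain alarm, overloaded truck becomes less likely.

P(overloaded truck | strain alarm) ≈ 0.530; P(overloaded truck | strain alarm, structural fatigue) ≈ 0.312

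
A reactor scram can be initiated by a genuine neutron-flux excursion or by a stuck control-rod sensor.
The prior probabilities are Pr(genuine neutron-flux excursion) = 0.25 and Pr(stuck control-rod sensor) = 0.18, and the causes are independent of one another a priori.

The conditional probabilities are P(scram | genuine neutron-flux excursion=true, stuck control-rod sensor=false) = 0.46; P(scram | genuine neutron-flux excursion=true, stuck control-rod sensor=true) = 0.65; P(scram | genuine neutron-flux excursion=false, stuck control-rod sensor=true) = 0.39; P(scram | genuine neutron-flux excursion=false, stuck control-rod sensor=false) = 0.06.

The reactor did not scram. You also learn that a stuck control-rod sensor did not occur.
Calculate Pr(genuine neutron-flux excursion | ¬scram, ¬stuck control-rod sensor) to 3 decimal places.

Numerator (weight on configurations with genuine neutron-flux excursion): 0.54·0.25 = 0.135000
Denominator P(¬scram | ¬stuck control-rod sensor): 0.94·0.75 + 0.54·0.25 = 0.840000
Posterior = 0.135000 / 0.840000 ≈ 0.161

Pr(genuine neutron-flux excursion | ¬scram, ¬stuck control-rod sensor) ≈ 0.161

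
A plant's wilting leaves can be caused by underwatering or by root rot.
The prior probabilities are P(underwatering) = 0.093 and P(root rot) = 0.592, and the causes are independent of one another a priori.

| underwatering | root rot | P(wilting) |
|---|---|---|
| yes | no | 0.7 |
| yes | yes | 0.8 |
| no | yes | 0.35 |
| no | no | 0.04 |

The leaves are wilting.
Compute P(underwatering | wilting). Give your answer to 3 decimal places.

P(underwatering | wilting) ≈ 0.258

P(wilting) = 0.04·0.907·0.408 + 0.35·0.907·0.592 + 0.7·0.093·0.408 + 0.8·0.093·0.592 = 0.014802 + 0.187930 + 0.026561 + 0.044045 = 0.273338
Restricting to configurations with underwatering present: 0.026561 + 0.044045 = 0.070606.
P(underwatering | wilting) = 0.070606 / 0.273338 ≈ 0.258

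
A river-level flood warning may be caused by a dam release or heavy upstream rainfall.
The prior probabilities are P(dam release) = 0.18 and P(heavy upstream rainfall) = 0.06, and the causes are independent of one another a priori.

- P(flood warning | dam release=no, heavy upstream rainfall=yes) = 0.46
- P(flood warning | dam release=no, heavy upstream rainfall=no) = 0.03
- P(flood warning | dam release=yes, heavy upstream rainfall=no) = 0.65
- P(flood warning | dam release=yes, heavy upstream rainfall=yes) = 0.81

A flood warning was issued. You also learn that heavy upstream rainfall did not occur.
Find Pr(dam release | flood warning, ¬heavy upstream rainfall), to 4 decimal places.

Pr(dam release | flood warning, ¬heavy upstream rainfall) ≈ 0.8263

Numerator (weight on configurations with dam release): 0.65*0.18 = 0.117000
The normalizing constant is 0.03*0.82 + 0.65*0.18 = 0.141600
Posterior = 0.117000 / 0.141600 ≈ 0.8263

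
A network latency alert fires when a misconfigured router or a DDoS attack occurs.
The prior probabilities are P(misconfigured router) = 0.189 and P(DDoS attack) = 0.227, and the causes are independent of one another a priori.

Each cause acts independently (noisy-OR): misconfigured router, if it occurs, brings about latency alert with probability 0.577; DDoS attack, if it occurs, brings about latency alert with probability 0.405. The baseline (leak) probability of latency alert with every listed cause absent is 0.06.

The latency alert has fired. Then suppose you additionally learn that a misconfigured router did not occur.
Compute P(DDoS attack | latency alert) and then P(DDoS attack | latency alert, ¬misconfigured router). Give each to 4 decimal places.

Under noisy-OR, P(latency alert | causes) = 1 − (1−0.06)·∏(1−qᵢ) over the active causes.
P(latency alert) = 0.06*0.811*0.773 + 0.4407*0.811*0.227 + 0.60238*0.189*0.773 + 0.763416*0.189*0.227 = 0.037614 + 0.081132 + 0.088006 + 0.032753 = 0.239505
The DDoS attack-present share is 0.081132 + 0.032753 = 0.113885.
So P(DDoS attack | latency alert) = 0.113885/0.239505 ≈ 0.4755.

With the extra evidence:
Numerator (weight on configurations with DDoS attack): 0.4407*0.227 = 0.100039
Denominator P(latency alert | ¬misconfigured router): 0.06*0.773 + 0.4407*0.227 = 0.146419
P(DDoS attack | latency alert, ¬misconfigured router) = 0.100039/0.146419 ≈ 0.6832
Ruling out misconfigured router raises the posterior on DDoS attack — the flip side of explaining away.

P(DDoS attack | latency alert) ≈ 0.4755; P(DDoS attack | latency alert, ¬misconfigured router) ≈ 0.6832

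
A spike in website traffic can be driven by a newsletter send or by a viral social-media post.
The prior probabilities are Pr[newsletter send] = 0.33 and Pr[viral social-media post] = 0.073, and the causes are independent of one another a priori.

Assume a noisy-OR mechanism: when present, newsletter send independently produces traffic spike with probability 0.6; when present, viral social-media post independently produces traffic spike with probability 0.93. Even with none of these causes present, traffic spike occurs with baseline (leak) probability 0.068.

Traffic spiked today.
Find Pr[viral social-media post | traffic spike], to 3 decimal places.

Pr[viral social-media post | traffic spike] ≈ 0.228

Under noisy-OR, P(traffic spike | causes) = 1 − (1−0.068)·∏(1−qᵢ) over the active causes.
Weight on viral social-media post=true, given the evidence: 0.045719 + 0.023461 = 0.069180
Denominator P(traffic spike): 0.068*0.67*0.927 + 0.93476*0.67*0.073 + 0.6272*0.33*0.927 + 0.973904*0.33*0.073 = 0.303281
Posterior = 0.069180 / 0.303281 ≈ 0.228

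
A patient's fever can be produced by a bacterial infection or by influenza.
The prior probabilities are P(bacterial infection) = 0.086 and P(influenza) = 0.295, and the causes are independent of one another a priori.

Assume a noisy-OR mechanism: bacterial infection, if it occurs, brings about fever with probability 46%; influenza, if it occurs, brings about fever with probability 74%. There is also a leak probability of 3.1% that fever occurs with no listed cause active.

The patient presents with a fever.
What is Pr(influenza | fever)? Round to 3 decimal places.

Pr(influenza | fever) ≈ 0.821

Under noisy-OR, P(fever | causes) = 1 − (1−0.031)·∏(1−qᵢ) over the active causes.
P(fever) = 0.031*0.914*0.705 + 0.74806*0.914*0.295 + 0.47674*0.086*0.705 + 0.863952*0.086*0.295 = 0.019975 + 0.201699 + 0.028905 + 0.021918 = 0.272497
Restricting to configurations with influenza present: 0.201699 + 0.021918 = 0.223617.
So P(influenza | fever) = 0.223617/0.272497 ≈ 0.821.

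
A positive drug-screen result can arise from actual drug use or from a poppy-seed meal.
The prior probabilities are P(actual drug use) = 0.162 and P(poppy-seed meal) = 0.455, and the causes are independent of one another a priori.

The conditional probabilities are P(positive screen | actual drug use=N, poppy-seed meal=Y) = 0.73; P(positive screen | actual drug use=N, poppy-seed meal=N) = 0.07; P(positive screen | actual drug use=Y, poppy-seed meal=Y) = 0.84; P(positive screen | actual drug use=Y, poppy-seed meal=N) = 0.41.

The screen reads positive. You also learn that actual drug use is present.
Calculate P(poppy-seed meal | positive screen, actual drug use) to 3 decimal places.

Weight on poppy-seed meal=true, given the evidence: 0.84×0.455 = 0.382200
The normalizing constant is 0.41×0.545 + 0.84×0.455 = 0.605650
P(poppy-seed meal | positive screen, actual drug use) = 0.382200/0.605650 ≈ 0.631

P(poppy-seed meal | positive screen, actual drug use) ≈ 0.631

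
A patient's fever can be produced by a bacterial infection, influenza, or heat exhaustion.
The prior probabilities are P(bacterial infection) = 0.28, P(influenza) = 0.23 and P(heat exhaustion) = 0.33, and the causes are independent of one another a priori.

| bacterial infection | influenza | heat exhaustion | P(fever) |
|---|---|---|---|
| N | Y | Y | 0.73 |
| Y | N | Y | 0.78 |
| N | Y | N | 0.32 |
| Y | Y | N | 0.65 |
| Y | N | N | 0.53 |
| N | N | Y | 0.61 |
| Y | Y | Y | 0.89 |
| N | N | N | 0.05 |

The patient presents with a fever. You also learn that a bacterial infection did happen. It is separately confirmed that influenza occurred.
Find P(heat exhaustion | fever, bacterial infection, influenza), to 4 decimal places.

For the numerator, keep only heat exhaustion=true terms: 0.89·0.33 = 0.293700
The normalizing constant is 0.65·0.67 + 0.89·0.33 = 0.729200
P(heat exhaustion | fever, bacterial infection, influenza) = 0.293700/0.729200 ≈ 0.4028

P(heat exhaustion | fever, bacterial infection, influenza) ≈ 0.4028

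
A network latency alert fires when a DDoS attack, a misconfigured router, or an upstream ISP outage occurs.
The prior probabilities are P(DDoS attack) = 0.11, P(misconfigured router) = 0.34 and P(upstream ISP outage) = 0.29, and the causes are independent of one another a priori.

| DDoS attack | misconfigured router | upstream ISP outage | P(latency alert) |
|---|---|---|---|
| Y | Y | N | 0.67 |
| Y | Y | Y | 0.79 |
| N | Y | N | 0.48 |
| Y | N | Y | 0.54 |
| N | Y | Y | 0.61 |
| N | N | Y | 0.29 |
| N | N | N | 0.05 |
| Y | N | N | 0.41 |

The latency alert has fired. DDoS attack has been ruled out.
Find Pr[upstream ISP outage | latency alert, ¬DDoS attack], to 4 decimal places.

Enumerate the 4 (misconfigured router, upstream ISP outage) configurations and weight by the priors:
  P(latency alert | ¬DDoS attack) = 0.05·0.66·0.71 + 0.29·0.66·0.29 + 0.48·0.34·0.71 + 0.61·0.34·0.29
        = 0.023430 + 0.055506 + 0.115872 + 0.060146 = 0.254954
Keeping only the upstream ISP outage-present terms gives 0.115652, so
  P(upstream ISP outage | latency alert, ¬DDoS attack) = 0.115652 / 0.254954 ≈ 0.4536

Pr[upstream ISP outage | latency alert, ¬DDoS attack] ≈ 0.4536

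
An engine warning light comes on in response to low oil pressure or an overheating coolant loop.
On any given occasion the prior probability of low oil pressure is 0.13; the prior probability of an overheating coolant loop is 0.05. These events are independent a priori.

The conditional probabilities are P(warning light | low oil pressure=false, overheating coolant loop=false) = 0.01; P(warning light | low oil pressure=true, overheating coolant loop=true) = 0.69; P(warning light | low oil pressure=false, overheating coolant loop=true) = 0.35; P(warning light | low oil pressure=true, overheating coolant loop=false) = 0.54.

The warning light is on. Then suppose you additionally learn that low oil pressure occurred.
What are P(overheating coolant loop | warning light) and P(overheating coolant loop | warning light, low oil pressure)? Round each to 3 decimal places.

Enumerate the 4 (low oil pressure, overheating coolant loop) configurations and weight by the priors:
  P(warning light) = 0.01·0.87·0.95 + 0.35·0.87·0.05 + 0.54·0.13·0.95 + 0.69·0.13·0.05
        = 0.008265 + 0.015225 + 0.066690 + 0.004485 = 0.094665
Keeping only the overheating coolant loop-present terms gives 0.019710, so
  P(overheating coolant loop | warning light) = 0.019710 / 0.094665 ≈ 0.208

Now also conditioning on low oil pressure=true:
For the numerator, keep only overheating coolant loop=true terms: 0.69×0.05 = 0.034500
Normalizer over all consistent configurations: 0.54×0.95 + 0.69×0.05 = 0.547500
Posterior = 0.034500 / 0.547500 ≈ 0.063

P(overheating coolant loop | warning light) ≈ 0.208; P(overheating coolant loop | warning light, low oil pressure) ≈ 0.063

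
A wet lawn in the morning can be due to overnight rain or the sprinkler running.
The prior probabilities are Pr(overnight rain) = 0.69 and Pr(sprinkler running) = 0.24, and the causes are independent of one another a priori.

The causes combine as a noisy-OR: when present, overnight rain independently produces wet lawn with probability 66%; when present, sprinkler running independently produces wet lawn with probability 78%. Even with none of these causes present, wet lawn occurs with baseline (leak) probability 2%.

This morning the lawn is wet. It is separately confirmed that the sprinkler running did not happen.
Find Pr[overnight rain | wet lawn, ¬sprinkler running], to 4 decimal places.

Under noisy-OR, P(wet lawn | causes) = 1 − (1−0.02)·∏(1−qᵢ) over the active causes.
P(wet lawn | ¬sprinkler running) = 0.02*0.31 + 0.6668*0.69 = 0.006200 + 0.460092 = 0.466292
Restricting to configurations with overnight rain present: 0.6668*0.69 = 0.460092.
P(overnight rain | wet lawn, ¬sprinkler running) = 0.460092 / 0.466292 ≈ 0.9867

Pr[overnight rain | wet lawn, ¬sprinkler running] ≈ 0.9867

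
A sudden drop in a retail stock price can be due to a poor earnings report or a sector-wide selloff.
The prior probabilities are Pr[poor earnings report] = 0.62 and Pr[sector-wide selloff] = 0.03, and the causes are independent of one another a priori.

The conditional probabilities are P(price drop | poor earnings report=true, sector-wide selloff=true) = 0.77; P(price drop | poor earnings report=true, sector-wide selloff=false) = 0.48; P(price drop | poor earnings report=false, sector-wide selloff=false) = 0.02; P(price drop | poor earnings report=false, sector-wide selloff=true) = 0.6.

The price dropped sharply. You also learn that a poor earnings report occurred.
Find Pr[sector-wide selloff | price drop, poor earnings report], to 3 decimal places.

Pr[sector-wide selloff | price drop, poor earnings report] ≈ 0.047

Sum P(price drop|·) weighted by the priors over both values of sector-wide selloff:
  P(price drop | poor earnings report) = 0.48*0.97 + 0.77*0.03
        = 0.465600 + 0.023100 = 0.488700
The terms with sector-wide selloff present sum to 0.023100, so
  P(sector-wide selloff | price drop, poor earnings report) = 0.023100 / 0.488700 ≈ 0.047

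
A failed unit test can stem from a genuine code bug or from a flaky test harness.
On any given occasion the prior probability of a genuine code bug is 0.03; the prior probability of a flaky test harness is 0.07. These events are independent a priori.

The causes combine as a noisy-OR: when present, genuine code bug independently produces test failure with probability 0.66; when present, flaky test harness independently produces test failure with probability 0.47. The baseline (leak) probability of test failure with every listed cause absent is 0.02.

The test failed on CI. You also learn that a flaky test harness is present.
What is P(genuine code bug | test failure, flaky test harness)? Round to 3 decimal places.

Under noisy-OR, P(test failure | causes) = 1 − (1−0.02)·∏(1−qᵢ) over the active causes.
P(test failure | flaky test harness) = 0.4806×0.97 + 0.823404×0.03 = 0.466182 + 0.024702 = 0.490884
The genuine code bug-present share is 0.823404×0.03 = 0.024702.
P(genuine code bug | test failure, flaky test harness) = 0.024702 / 0.490884 ≈ 0.050

P(genuine code bug | test failure, flaky test harness) ≈ 0.050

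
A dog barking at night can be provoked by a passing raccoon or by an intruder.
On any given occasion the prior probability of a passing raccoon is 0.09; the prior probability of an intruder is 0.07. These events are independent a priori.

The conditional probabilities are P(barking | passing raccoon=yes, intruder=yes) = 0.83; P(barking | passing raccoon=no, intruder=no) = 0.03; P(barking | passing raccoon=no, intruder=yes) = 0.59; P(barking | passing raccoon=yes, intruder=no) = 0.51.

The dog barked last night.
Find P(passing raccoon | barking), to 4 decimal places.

P(passing raccoon | barking) ≈ 0.4321

Sum P(barking|·) weighted by the priors over the 4 (passing raccoon, intruder) configurations:
  P(barking) = 0.03·0.91·0.93 + 0.59·0.91·0.07 + 0.51·0.09·0.93 + 0.83·0.09·0.07
        = 0.025389 + 0.037583 + 0.042687 + 0.005229 = 0.110888
The terms with passing raccoon present sum to 0.047916, so
  P(passing raccoon | barking) = 0.047916 / 0.110888 ≈ 0.4321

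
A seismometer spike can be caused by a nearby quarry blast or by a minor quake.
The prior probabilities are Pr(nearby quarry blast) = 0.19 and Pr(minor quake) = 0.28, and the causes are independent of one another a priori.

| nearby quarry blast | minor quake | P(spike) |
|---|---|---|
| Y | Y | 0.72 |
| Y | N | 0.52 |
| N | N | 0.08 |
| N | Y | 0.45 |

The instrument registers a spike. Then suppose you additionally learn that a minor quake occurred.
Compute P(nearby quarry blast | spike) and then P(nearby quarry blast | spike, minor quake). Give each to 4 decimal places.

P(nearby quarry blast | spike) ≈ 0.4239; P(nearby quarry blast | spike, minor quake) ≈ 0.2729

P(spike) = 0.08*0.81*0.72 + 0.45*0.81*0.28 + 0.52*0.19*0.72 + 0.72*0.19*0.28 = 0.046656 + 0.102060 + 0.071136 + 0.038304 = 0.258156
The nearby quarry blast-present share is 0.071136 + 0.038304 = 0.109440.
So P(nearby quarry blast | spike) = 0.109440/0.258156 ≈ 0.4239.

With the extra evidence:
By total probability over both values of nearby quarry blast:
  P(spike | minor quake) = 0.45·0.81 + 0.72·0.19
        = 0.364500 + 0.136800 = 0.501300
The terms with nearby quarry blast present sum to 0.136800, so
  P(nearby quarry blast | spike, minor quake) = 0.136800 / 0.501300 ≈ 0.2729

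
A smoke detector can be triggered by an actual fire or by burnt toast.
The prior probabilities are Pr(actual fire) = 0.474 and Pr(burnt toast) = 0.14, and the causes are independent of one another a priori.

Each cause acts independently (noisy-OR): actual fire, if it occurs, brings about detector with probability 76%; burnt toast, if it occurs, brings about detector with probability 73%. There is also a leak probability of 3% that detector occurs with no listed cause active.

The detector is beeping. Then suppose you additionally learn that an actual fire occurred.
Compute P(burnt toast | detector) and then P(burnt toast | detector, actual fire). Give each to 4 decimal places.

P(burnt toast | detector) ≈ 0.2632; P(burnt toast | detector, actual fire) ≈ 0.1659

Under noisy-OR, P(detector | causes) = 1 − (1−0.03)·∏(1−qᵢ) over the active causes.
Numerator (weight on configurations with burnt toast): 0.054354 + 0.062189 = 0.116543
Normalizer over all consistent configurations: 0.03·0.526·0.86 + 0.7381·0.526·0.14 + 0.7672·0.474·0.86 + 0.937144·0.474·0.14 = 0.442855
Posterior = 0.116543 / 0.442855 ≈ 0.2632

Now also conditioning on actual fire=true:
P(detector | actual fire) = 0.7672×0.86 + 0.937144×0.14 = 0.659792 + 0.131200 = 0.790992
Of this, 0.131200 comes from 0.937144×0.14 (the burnt toast=true cases).
Hence the posterior is 0.131200/0.790992 ≈ 0.1659.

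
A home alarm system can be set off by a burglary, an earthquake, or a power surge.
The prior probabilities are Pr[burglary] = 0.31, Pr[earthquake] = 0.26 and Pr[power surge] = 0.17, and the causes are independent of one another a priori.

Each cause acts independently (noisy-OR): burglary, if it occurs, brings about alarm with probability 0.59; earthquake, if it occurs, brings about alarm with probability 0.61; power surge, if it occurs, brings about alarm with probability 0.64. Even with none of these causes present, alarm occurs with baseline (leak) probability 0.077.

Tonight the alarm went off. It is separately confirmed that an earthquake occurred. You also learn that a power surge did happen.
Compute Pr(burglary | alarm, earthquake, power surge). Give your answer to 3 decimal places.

Under noisy-OR, P(alarm | causes) = 1 − (1−0.077)·∏(1−qᵢ) over the active causes.
Weight on burglary=true, given the evidence: 0.946868*0.31 = 0.293529
Normalizer over all consistent configurations: 0.870411*0.69 + 0.946868*0.31 = 0.894113
P(burglary | alarm, earthquake, power surge) = 0.293529/0.894113 ≈ 0.328

Pr(burglary | alarm, earthquake, power surge) ≈ 0.328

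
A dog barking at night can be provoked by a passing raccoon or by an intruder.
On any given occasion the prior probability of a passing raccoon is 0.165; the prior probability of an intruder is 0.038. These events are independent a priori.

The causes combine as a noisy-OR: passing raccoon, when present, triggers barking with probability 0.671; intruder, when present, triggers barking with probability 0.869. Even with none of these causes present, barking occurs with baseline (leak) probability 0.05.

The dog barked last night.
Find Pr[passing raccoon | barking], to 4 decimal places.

Under noisy-OR, P(barking | causes) = 1 − (1−0.05)·∏(1−qᵢ) over the active causes.
For the numerator, keep only passing raccoon=true terms: 0.109119 + 0.006013 = 0.115132
Normalizer over all consistent configurations: 0.05*0.835*0.962 + 0.87555*0.835*0.038 + 0.68745*0.165*0.962 + 0.959056*0.165*0.038 = 0.183076
Posterior = 0.115132 / 0.183076 ≈ 0.6289

Pr[passing raccoon | barking] ≈ 0.6289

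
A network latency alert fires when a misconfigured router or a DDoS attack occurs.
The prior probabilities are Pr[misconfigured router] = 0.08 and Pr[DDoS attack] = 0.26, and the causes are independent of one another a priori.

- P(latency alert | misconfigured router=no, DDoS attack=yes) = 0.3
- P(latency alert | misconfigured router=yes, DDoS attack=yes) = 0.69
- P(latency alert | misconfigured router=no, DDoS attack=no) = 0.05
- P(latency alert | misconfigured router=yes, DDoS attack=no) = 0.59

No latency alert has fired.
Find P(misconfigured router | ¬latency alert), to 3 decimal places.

Sum P(¬latency alert|·) weighted by the priors over the 4 (misconfigured router, DDoS attack) configurations:
  P(¬latency alert) = 0.95·0.92·0.74 + 0.7·0.92·0.26 + 0.41·0.08·0.74 + 0.31·0.08·0.26
        = 0.646760 + 0.167440 + 0.024272 + 0.006448 = 0.844920
Keeping only the misconfigured router-present terms gives 0.030720, so
  P(misconfigured router | ¬latency alert) = 0.030720 / 0.844920 ≈ 0.036

P(misconfigured router | ¬latency alert) ≈ 0.036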